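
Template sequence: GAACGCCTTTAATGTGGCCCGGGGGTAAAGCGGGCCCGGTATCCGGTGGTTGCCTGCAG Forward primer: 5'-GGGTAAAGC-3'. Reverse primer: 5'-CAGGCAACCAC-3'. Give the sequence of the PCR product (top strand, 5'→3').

5'-GGGTAAAGCGGGCCCGGTATCCGGTGGTTGCCTG-3'

Scanning the template, GGGTAAAGC occurs at positions 23–31; this primer anneals to the bottom strand there with its 3' end pointing downstream.
The reverse primer's reverse complement is GTGGTTGCCTG, which matches the template at positions 46–56.
The product is the template from position 23 through 56 (34 bp).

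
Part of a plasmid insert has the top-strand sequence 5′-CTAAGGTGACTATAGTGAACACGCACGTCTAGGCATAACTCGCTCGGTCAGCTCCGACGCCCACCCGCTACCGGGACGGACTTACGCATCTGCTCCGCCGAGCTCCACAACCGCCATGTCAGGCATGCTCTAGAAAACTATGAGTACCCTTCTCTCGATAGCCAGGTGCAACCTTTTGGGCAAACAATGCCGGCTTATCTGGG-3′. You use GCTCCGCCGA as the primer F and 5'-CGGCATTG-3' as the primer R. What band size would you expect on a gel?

The forward primer matches the template at positions 92–101.
Taking the reverse complement of CGGCATTG gives CAATGCCG, found at positions 185–192 on the template; the primer anneals here to the top strand with its 3' end pointing upstream.
Amplicon spans positions 92–192: 101 bp.

101 bp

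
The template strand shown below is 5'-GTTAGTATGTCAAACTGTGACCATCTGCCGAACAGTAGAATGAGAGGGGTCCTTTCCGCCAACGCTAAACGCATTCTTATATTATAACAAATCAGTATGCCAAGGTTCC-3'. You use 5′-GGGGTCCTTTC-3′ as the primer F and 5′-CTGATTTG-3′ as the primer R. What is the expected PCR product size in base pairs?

The forward primer matches the template at positions 46–56.
Reverse complement of the reverse primer: CAAATCAG. This occurs on the top strand at positions 88–95.
The product runs from position 46 to position 95, so its length is 95 − 46 + 1 = 50 bp.

50 bp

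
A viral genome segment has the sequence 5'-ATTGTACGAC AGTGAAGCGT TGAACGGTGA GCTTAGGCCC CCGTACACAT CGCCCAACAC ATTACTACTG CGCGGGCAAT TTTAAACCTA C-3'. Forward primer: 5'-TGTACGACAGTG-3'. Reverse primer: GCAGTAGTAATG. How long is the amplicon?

Forward primer TGTACGACAGTG is found on the top strand at positions 3–14.
Taking the reverse complement of GCAGTAGTAATG gives CATTACTACTGC, found at positions 60–71 on the template; the primer anneals here to the top strand with its 3' end pointing upstream.
Product length = (reverse-primer end) − (forward-primer start) + 1 = 71 − 3 + 1 = 69 bp.

69 bp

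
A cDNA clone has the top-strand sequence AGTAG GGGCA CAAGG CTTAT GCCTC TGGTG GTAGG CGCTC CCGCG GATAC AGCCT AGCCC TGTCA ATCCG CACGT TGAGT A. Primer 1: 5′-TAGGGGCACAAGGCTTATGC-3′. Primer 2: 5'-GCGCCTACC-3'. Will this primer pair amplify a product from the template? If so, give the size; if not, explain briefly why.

Yes — a 36 bp product.

Primer 1 (TAGGGGCACAAGGCTTATGC) matches the top strand at positions 3–22; it acts as a forward primer.
Primer 2's reverse complement is GGTAGGCGC, matching the top strand at positions 30–38; it acts as a reverse primer.
The 3' ends face each other across positions 3–38, giving a 36 bp product.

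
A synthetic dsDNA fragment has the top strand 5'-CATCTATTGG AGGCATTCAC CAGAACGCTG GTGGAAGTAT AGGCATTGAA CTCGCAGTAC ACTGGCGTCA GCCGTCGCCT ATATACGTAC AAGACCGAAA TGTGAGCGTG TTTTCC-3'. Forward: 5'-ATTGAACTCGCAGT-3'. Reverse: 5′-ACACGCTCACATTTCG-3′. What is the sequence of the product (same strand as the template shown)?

Forward primer ATTGAACTCGCAGT is found on the top strand at positions 45–58.
Taking the reverse complement of ACACGCTCACATTTCG gives CGAAATGTGAGCGTGT, found at positions 96–111 on the template; the primer anneals here to the top strand with its 3' end pointing upstream.
The product is the template from position 45 through 111 (67 bp).

5'-ATTGAACTCGCAGTACACTGGCGTCAGCCGTCGCCTATATACGTACAAGACCGAAATGTGAGCGTGT-3'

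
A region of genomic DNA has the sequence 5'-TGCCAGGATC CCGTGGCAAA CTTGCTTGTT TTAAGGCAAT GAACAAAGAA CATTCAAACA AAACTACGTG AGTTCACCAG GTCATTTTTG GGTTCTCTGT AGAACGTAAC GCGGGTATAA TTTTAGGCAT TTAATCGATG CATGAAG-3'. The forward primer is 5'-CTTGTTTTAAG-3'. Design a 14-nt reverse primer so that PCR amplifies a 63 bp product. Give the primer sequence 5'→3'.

5'-AAATGACCTGGTGA-3'

The forward primer binds at positions 25–35, so a 63 bp product ends at position 25 + 63 − 1 = 87.
The reverse primer anneals to the top strand over positions 74–87, i.e. to TCACCAGGTCATTT.
Its sequence written 5'→3' is the reverse complement: AAATGACCTGGTGA.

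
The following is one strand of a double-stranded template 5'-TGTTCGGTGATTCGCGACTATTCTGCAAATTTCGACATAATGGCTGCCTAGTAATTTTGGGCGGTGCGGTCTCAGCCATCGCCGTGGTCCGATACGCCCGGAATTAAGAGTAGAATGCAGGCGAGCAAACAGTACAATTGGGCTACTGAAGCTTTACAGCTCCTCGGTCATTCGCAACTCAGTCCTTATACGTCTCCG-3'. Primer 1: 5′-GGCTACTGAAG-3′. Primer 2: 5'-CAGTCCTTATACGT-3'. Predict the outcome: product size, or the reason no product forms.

No product — both primers anneal to the same strand and extend in the same direction.

Primer 1 (GGCTACTGAAG) matches the top strand at positions 141–151 (3' end points downstream).
Primer 2 (CAGTCCTTATACGT) also matches the top strand directly, at positions 180–193 — its reverse complement ACGTATAAGGACTG is not present.
Both primers anneal to the bottom strand with 3' ends pointing the same way, so neither can prime synthesis back toward the other.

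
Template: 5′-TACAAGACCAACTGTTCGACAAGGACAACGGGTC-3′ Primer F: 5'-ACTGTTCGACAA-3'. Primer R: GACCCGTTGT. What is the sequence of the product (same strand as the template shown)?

5'-ACTGTTCGACAAGGACAACGGGTC-3'

Forward primer ACTGTTCGACAA is found on the top strand at positions 11–22.
Taking the reverse complement of GACCCGTTGT gives ACAACGGGTC, found at positions 25–34 on the template; the primer anneals here to the top strand with its 3' end pointing upstream.
The product is the template from position 11 through 34 (24 bp).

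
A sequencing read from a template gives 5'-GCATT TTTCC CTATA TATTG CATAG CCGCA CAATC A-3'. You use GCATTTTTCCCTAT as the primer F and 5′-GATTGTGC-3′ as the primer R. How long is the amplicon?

35 bp

Scanning the template, GCATTTTTCCCTAT occurs at positions 1–14; this primer anneals to the bottom strand there with its 3' end pointing downstream.
The reverse primer's reverse complement is GCACAATC, which matches the template at positions 28–35.
Amplicon spans positions 1–35: 35 bp.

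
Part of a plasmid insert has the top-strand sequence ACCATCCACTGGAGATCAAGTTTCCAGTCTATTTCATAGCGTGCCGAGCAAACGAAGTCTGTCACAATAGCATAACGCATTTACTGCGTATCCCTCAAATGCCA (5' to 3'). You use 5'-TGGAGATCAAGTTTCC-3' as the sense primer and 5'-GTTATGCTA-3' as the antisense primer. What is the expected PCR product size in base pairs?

The forward primer matches the template at positions 10–25.
The reverse primer's reverse complement is TAGCATAAC, which matches the template at positions 68–76.
The product runs from position 10 to position 76, so its length is 76 − 10 + 1 = 67 bp.

67 bp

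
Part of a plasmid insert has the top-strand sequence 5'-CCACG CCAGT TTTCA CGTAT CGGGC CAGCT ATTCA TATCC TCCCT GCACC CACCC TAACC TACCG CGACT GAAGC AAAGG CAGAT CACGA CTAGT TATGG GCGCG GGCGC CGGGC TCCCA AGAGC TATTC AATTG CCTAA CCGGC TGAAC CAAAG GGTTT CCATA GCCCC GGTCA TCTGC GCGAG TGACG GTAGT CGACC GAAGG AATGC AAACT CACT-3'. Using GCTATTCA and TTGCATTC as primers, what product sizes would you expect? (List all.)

The forward primer GCTATTCA matches the top strand at positions 28–35, 124–131.
The reverse primer's reverse complement is GAATGCAA, matching at positions 205–212.
Each forward site pairs with the reverse site to give a product ending at position 212: sizes 185, 89 bp.

185 bp, 89 bp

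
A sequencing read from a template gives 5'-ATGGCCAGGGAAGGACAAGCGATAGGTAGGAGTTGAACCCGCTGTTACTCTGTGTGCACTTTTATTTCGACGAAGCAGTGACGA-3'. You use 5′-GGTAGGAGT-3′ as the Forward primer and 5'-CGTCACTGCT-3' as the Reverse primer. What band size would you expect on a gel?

The forward primer matches the template at positions 25–33.
The reverse primer's reverse complement is AGCAGTGACG, which matches the template at positions 74–83.
Product length = (reverse-primer end) − (forward-primer start) + 1 = 83 − 25 + 1 = 59 bp.

59 bp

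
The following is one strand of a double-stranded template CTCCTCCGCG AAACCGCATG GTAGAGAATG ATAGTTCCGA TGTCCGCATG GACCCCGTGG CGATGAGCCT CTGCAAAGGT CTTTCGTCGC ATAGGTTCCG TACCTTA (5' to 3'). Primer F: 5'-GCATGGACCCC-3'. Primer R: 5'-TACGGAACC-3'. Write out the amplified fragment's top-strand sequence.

Scanning the template, GCATGGACCCC occurs at positions 46–56; this primer anneals to the bottom strand there with its 3' end pointing downstream.
The reverse primer's reverse complement is GGTTCCGTA, which matches the template at positions 94–102.
The product is the template from position 46 through 102 (57 bp).

5'-GCATGGACCCCGTGGCGATGAGCCTCTGCAAAGGTCTTTCGTCGCATAGGTTCCGTA-3'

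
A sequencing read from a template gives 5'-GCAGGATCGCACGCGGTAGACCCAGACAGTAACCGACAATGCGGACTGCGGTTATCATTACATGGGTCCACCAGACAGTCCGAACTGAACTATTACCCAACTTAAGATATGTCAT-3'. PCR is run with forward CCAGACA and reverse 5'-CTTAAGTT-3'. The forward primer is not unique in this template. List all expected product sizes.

The forward primer CCAGACA matches the top strand at positions 22–28, 71–77.
The reverse primer's reverse complement is AACTTAAG, matching at positions 99–106.
Each forward site pairs with the reverse site to give a product ending at position 106: sizes 85, 36 bp.

85 bp, 36 bp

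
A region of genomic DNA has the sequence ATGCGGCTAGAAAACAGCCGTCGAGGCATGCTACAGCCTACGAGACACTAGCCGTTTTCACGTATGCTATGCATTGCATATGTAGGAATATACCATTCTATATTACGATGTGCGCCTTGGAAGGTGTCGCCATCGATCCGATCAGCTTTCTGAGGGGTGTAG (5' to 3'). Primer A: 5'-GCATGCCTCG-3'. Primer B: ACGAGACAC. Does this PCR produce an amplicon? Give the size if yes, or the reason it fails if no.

Primer A (GCATGCCTCG) has reverse complement CGAGGCATGC, which matches the top strand at positions 22–31; primer A anneals to the top strand there with its 3' end pointing upstream toward position 22.
Primer B (ACGAGACAC) matches the top strand directly at positions 40–48; it anneals to the bottom strand with its 3' end pointing downstream toward position 48.
The 3' ends diverge (primer A extends toward position 1, primer B toward position 162), so the primers never converge on a shared product.

No product — the primers' 3' ends point away from each other.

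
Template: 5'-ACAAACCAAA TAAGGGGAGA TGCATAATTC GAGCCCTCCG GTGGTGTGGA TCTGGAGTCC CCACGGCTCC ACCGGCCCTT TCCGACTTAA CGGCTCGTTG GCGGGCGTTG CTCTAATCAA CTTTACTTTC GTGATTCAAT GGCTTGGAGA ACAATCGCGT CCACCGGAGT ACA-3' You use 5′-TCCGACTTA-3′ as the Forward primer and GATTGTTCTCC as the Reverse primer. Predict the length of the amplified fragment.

Forward primer TCCGACTTA is found on the top strand at positions 81–89.
Taking the reverse complement of GATTGTTCTCC gives GGAGAACAATC, found at positions 146–156 on the template; the primer anneals here to the top strand with its 3' end pointing upstream.
Amplicon spans positions 81–156: 76 bp.

76 bp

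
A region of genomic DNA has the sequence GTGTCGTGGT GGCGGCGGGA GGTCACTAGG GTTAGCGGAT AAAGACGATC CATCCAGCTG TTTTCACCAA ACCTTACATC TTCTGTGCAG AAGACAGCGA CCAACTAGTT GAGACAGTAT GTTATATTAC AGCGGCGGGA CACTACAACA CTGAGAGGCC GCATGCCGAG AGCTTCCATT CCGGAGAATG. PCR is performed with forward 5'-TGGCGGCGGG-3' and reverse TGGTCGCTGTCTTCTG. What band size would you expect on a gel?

Forward primer TGGCGGCGGG is found on the top strand at positions 10–19.
Taking the reverse complement of TGGTCGCTGTCTTCTG gives CAGAAGACAGCGACCA, found at positions 88–103 on the template; the primer anneals here to the top strand with its 3' end pointing upstream.
Product length = (reverse-primer end) − (forward-primer start) + 1 = 103 − 10 + 1 = 94 bp.

94 bp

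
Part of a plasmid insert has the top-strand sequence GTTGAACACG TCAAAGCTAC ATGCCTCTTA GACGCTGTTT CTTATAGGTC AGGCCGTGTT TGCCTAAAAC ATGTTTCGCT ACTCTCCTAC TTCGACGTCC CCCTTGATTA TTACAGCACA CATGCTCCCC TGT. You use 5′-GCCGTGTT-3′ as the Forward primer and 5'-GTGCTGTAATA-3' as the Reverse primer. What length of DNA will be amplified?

67 bp

Scanning the template, GCCGTGTT occurs at positions 53–60; this primer anneals to the bottom strand there with its 3' end pointing downstream.
Taking the reverse complement of GTGCTGTAATA gives TATTACAGCAC, found at positions 109–119 on the template; the primer anneals here to the top strand with its 3' end pointing upstream.
The product runs from position 53 to position 119, so its length is 119 − 53 + 1 = 67 bp.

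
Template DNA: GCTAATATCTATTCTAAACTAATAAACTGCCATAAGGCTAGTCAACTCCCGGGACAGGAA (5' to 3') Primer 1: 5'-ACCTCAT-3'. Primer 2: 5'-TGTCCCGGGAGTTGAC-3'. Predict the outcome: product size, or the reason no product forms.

Primer 1 (ACCTCAT) does not match the top strand, and its reverse complement ATGAGGT does not match either.
With no annealing site for primer 1, no amplification occurs.

No product — primer 1 has no binding site in the template.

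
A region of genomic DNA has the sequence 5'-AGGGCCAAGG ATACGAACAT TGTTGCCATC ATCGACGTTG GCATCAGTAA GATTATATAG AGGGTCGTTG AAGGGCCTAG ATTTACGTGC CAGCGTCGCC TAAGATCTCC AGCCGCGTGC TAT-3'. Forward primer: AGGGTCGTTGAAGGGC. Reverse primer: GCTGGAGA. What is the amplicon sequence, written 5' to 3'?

Forward primer AGGGTCGTTGAAGGGC is found on the top strand at positions 61–76.
Reverse complement of the reverse primer: TCTCCAGC. This occurs on the top strand at positions 106–113.
The product is the template from position 61 through 113 (53 bp).

5'-AGGGTCGTTGAAGGGCCTAGATTTACGTGCCAGCGTCGCCTAAGATCTCCAGC-3'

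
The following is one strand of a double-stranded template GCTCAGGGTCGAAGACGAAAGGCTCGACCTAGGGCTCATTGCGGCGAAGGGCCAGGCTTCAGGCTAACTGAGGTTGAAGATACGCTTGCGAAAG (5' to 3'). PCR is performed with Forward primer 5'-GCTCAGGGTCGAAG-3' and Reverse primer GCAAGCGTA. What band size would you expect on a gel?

89 bp

Forward primer GCTCAGGGTCGAAG is found on the top strand at positions 1–14.
The reverse primer's reverse complement is TACGCTTGC, which matches the template at positions 81–89.
The product runs from position 1 to position 89, so its length is 89 − 1 + 1 = 89 bp.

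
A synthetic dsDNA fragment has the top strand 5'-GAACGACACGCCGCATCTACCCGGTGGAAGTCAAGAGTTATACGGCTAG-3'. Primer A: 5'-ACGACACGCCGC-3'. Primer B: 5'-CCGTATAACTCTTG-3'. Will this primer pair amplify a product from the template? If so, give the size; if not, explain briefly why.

Yes — a 43 bp product.

Primer A (ACGACACGCCGC) matches the top strand at positions 3–14; it acts as a forward primer.
Primer B's reverse complement is CAAGAGTTATACGG, matching the top strand at positions 32–45; it acts as a reverse primer.
The 3' ends face each other across positions 3–45, giving a 43 bp product.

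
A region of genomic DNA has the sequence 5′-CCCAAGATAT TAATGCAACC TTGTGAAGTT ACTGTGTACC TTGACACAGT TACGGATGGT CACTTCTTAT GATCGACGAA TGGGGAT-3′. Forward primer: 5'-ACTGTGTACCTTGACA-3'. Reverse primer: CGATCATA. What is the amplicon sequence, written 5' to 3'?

Scanning the template, ACTGTGTACCTTGACA occurs at positions 31–46; this primer anneals to the bottom strand there with its 3' end pointing downstream.
Taking the reverse complement of CGATCATA gives TATGATCG, found at positions 68–75 on the template; the primer anneals here to the top strand with its 3' end pointing upstream.
The product is the template from position 31 through 75 (45 bp).

5'-ACTGTGTACCTTGACACAGTTACGGATGGTCACTTCTTATGATCG-3'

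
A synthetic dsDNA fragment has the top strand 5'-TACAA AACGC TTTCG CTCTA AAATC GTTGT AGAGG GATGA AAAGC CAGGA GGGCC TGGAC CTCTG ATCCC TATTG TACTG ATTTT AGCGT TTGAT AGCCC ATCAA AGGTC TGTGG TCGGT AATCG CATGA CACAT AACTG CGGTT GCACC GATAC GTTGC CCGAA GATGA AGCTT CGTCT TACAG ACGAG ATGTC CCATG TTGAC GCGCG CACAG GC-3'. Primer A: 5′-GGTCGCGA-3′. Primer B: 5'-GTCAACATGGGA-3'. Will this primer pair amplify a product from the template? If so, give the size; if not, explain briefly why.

Primer A (GGTCGCGA) does not match the top strand, and its reverse complement TCGCGACC does not match either.
With no annealing site for primer A, no amplification occurs.

No product — primer A has no binding site in the template.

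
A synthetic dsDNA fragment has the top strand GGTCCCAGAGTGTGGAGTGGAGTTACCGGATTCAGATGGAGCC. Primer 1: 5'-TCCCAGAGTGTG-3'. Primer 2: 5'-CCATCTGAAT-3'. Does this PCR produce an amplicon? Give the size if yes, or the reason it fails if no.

Primer 1 (TCCCAGAGTGTG) matches the top strand at positions 3–14; it acts as a forward primer.
Primer 2's reverse complement is ATTCAGATGG, matching the top strand at positions 30–39; it acts as a reverse primer.
The 3' ends face each other across positions 3–39, giving a 37 bp product.

Yes — a 37 bp product.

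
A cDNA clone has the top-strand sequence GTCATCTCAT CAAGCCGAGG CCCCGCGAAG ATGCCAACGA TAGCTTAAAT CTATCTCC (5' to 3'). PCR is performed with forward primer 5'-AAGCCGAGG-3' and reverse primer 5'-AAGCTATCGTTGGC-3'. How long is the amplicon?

35 bp

Forward primer AAGCCGAGG is found on the top strand at positions 12–20.
Reverse complement of the reverse primer: GCCAACGATAGCTT. This occurs on the top strand at positions 33–46.
Product length = (reverse-primer end) − (forward-primer start) + 1 = 46 − 12 + 1 = 35 bp.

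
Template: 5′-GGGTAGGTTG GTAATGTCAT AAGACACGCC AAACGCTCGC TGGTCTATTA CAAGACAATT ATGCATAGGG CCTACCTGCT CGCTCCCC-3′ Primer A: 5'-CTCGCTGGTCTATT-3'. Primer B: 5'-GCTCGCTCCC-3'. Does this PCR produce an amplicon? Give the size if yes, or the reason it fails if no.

No product — both primers anneal to the same strand and extend in the same direction.

Primer A (CTCGCTGGTCTATT) matches the top strand at positions 36–49 (3' end points downstream).
Primer B (GCTCGCTCCC) also matches the top strand directly, at positions 78–87 — its reverse complement GGGAGCGAGC is not present.
Both primers anneal to the bottom strand with 3' ends pointing the same way, so neither can prime synthesis back toward the other.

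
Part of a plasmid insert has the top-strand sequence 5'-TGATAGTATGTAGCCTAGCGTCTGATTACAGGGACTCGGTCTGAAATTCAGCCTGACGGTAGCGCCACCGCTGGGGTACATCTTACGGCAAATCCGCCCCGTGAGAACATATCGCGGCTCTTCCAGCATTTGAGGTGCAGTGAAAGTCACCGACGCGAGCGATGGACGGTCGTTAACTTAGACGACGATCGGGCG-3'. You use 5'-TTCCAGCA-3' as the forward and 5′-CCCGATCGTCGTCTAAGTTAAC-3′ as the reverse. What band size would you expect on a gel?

The forward primer matches the template at positions 121–128.
The reverse primer's reverse complement is GTTAACTTAGACGACGATCGGG, which matches the template at positions 172–193.
Product length = (reverse-primer end) − (forward-primer start) + 1 = 193 − 121 + 1 = 73 bp.

73 bp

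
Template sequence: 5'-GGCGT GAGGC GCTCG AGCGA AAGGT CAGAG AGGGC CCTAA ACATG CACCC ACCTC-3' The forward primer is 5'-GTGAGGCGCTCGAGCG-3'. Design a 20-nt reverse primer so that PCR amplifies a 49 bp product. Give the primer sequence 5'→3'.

5'-GTGGGTGCATGTTTAGGGCC-3'

The forward primer binds at positions 4–19, so a 49 bp product ends at position 4 + 49 − 1 = 52.
The reverse primer anneals to the top strand over positions 33–52, i.e. to GGCCCTAAACATGCACCCAC.
Its sequence written 5'→3' is the reverse complement: GTGGGTGCATGTTTAGGGCC.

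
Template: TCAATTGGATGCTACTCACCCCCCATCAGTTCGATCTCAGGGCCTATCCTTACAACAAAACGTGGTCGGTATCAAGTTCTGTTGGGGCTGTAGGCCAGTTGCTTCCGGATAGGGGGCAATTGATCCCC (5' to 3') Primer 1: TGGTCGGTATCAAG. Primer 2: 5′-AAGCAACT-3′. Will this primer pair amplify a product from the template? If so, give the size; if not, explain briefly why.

Primer 1 (TGGTCGGTATCAAG) matches the top strand at positions 63–76; it acts as a forward primer.
Primer 2's reverse complement is AGTTGCTT, matching the top strand at positions 97–104; it acts as a reverse primer.
The 3' ends face each other across positions 63–104, giving a 42 bp product.

Yes — a 42 bp product.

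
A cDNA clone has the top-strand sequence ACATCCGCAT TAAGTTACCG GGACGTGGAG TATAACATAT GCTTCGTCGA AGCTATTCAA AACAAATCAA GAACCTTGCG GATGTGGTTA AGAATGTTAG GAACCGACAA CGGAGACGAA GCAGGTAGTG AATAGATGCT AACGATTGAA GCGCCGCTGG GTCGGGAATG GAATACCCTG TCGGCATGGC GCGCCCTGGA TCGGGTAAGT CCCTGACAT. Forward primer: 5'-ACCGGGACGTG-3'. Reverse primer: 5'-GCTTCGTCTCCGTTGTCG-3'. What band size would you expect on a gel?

Scanning the template, ACCGGGACGTG occurs at positions 17–27; this primer anneals to the bottom strand there with its 3' end pointing downstream.
Taking the reverse complement of GCTTCGTCTCCGTTGTCG gives CGACAACGGAGACGAAGC, found at positions 105–122 on the template; the primer anneals here to the top strand with its 3' end pointing upstream.
The product runs from position 17 to position 122, so its length is 122 − 17 + 1 = 106 bp.

106 bp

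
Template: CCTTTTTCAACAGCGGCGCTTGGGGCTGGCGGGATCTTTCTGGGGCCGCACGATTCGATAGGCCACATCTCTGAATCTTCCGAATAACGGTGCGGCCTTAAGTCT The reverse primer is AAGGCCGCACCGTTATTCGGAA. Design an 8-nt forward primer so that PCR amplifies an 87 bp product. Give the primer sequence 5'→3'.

5'-GCGGCGCT-3'

The reverse primer's reverse complement TTCCGAATAACGGTGCGGCCTT matches the template at positions 78–99, so the product ends at position 99.
An 87 bp product then starts at position 99 − 87 + 1 = 13.
The forward primer is identical to the top strand there: GCGGCGCT.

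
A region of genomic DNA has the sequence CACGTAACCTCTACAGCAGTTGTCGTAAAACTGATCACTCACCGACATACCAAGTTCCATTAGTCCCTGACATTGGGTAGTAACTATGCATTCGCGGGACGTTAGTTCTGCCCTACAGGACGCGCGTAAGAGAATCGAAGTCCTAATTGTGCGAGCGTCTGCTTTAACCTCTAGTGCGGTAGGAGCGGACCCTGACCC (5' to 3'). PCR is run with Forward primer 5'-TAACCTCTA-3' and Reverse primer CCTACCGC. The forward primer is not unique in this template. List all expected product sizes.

179 bp, 19 bp

The forward primer TAACCTCTA matches the top strand at positions 5–13, 165–173.
The reverse primer's reverse complement is GCGGTAGG, matching at positions 176–183.
Each forward site pairs with the reverse site to give a product ending at position 183: sizes 179, 19 bp.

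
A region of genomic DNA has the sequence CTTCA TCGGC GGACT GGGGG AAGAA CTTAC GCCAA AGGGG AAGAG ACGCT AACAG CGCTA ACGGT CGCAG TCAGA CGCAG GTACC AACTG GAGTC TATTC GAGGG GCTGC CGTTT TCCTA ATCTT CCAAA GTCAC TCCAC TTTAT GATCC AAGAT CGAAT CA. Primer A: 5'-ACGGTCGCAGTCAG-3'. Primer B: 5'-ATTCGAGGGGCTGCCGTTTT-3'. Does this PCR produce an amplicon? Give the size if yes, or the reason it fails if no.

Primer A (ACGGTCGCAGTCAG) matches the top strand at positions 61–74 (3' end points downstream).
Primer B (ATTCGAGGGGCTGCCGTTTT) also matches the top strand directly, at positions 97–116 — its reverse complement AAAACGGCAGCCCCTCGAAT is not present.
Both primers anneal to the bottom strand with 3' ends pointing the same way, so neither can prime synthesis back toward the other.

No product — both primers anneal to the same strand and extend in the same direction.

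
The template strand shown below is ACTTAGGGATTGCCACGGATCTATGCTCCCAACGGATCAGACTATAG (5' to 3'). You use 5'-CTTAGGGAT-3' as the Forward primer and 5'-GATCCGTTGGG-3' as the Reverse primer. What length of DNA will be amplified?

Scanning the template, CTTAGGGAT occurs at positions 2–10; this primer anneals to the bottom strand there with its 3' end pointing downstream.
Taking the reverse complement of GATCCGTTGGG gives CCCAACGGATC, found at positions 28–38 on the template; the primer anneals here to the top strand with its 3' end pointing upstream.
Product length = (reverse-primer end) − (forward-primer start) + 1 = 38 − 2 + 1 = 37 bp.

37 bp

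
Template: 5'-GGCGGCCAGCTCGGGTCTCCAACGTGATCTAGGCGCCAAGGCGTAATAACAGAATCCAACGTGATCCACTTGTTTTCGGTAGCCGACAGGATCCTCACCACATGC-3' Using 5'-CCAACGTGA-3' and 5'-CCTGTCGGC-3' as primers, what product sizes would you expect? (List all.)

72 bp, 35 bp

The forward primer CCAACGTGA matches the top strand at positions 19–27, 56–64.
The reverse primer's reverse complement is GCCGACAGG, matching at positions 82–90.
Each forward site pairs with the reverse site to give a product ending at position 90: sizes 72, 35 bp.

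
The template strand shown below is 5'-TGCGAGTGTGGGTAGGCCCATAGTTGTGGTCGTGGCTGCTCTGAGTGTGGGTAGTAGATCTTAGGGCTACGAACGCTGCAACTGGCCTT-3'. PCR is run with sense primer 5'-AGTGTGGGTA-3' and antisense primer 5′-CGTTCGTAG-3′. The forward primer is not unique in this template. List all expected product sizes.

71 bp, 32 bp

The forward primer AGTGTGGGTA matches the top strand at positions 5–14, 44–53.
The reverse primer's reverse complement is CTACGAACG, matching at positions 67–75.
Each forward site pairs with the reverse site to give a product ending at position 75: sizes 71, 32 bp.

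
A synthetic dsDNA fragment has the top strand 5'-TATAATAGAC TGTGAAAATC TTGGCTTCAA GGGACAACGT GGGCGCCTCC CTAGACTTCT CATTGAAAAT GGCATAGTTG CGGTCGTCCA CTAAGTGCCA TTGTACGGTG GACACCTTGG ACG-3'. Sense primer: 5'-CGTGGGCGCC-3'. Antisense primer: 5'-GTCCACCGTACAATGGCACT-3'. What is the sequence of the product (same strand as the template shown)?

Scanning the template, CGTGGGCGCC occurs at positions 38–47; this primer anneals to the bottom strand there with its 3' end pointing downstream.
Taking the reverse complement of GTCCACCGTACAATGGCACT gives AGTGCCATTGTACGGTGGAC, found at positions 94–113 on the template; the primer anneals here to the top strand with its 3' end pointing upstream.
The product is the template from position 38 through 113 (76 bp).

5'-CGTGGGCGCCTCCCTAGACTTCTCATTGAAAATGGCATAGTTGCGGTCGTCCACTAAGTGCCATTGTACGGTGGAC-3'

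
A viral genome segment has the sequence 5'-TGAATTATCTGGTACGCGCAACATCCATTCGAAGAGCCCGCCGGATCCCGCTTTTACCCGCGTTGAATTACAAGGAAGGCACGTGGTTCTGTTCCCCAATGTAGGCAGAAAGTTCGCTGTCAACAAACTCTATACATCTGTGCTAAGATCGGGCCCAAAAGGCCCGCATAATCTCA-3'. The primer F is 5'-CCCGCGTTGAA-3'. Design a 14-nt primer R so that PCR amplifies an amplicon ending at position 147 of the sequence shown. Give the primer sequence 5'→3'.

The forward primer binds at positions 57–67; the product's 3' end on the top strand is position 147.
The reverse primer anneals to the top strand over positions 134–147, i.e. to ACATCTGTGCTAAG.
Its sequence written 5'→3' is the reverse complement: CTTAGCACAGATGT.

5'-CTTAGCACAGATGT-3'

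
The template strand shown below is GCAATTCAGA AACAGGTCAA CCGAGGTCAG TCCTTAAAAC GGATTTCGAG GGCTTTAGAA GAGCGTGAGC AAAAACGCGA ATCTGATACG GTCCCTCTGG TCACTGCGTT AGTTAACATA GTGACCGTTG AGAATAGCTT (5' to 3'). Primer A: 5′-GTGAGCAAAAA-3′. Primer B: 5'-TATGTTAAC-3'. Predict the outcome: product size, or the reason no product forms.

Yes — a 56 bp product.

Primer A (GTGAGCAAAAA) matches the top strand at positions 65–75; it acts as a forward primer.
Primer B's reverse complement is GTTAACATA, matching the top strand at positions 112–120; it acts as a reverse primer.
The 3' ends face each other across positions 65–120, giving a 56 bp product.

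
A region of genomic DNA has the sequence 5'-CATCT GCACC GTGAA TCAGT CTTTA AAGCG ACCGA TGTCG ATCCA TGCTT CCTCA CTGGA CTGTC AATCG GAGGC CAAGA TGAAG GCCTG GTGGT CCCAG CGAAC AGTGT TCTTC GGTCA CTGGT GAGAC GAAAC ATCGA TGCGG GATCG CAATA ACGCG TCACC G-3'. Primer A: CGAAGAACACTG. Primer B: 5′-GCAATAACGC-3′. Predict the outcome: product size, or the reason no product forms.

Primer A (CGAAGAACACTG) has reverse complement CAGTGTTCTTCG, which matches the top strand at positions 105–116; primer A anneals to the top strand there with its 3' end pointing upstream toward position 105.
Primer B (GCAATAACGC) matches the top strand directly at positions 150–159; it anneals to the bottom strand with its 3' end pointing downstream toward position 159.
The 3' ends diverge (primer A extends toward position 1, primer B toward position 166), so the primers never converge on a shared product.

No product — the primers' 3' ends point away from each other.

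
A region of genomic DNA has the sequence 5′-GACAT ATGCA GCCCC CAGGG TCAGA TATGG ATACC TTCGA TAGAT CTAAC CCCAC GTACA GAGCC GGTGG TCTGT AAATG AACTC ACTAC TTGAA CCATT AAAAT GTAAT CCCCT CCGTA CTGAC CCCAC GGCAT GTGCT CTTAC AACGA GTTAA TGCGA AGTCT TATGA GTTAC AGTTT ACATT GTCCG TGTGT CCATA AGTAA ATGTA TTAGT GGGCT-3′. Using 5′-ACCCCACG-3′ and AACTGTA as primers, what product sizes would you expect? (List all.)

The forward primer ACCCCACG matches the top strand at positions 49–56, 124–131.
The reverse primer's reverse complement is TACAGTT, matching at positions 173–179.
Each forward site pairs with the reverse site to give a product ending at position 179: sizes 131, 56 bp.

131 bp, 56 bp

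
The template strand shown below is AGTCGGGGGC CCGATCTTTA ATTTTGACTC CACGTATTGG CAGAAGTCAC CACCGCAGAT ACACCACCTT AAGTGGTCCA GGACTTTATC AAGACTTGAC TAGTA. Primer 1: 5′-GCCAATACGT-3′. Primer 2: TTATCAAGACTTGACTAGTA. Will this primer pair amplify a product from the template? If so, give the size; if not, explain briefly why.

No product — the primers' 3' ends point away from each other.

Primer 1 (GCCAATACGT) has reverse complement ACGTATTGGC, which matches the top strand at positions 32–41; primer 1 anneals to the top strand there with its 3' end pointing upstream toward position 32.
Primer 2 (TTATCAAGACTTGACTAGTA) matches the top strand directly at positions 86–105; it anneals to the bottom strand with its 3' end pointing downstream toward position 105.
The 3' ends diverge (primer 1 extends toward position 1, primer 2 toward position 105), so the primers never converge on a shared product.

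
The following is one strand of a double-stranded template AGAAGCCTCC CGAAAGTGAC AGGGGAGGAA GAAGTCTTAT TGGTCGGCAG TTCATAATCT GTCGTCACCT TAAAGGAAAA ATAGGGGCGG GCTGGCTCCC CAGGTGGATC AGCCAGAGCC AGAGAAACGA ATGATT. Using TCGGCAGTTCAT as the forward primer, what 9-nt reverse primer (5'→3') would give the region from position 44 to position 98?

5'-GAGCCAGCC-3'

The product's 3' end on the top strand is position 98.
The reverse primer anneals to the top strand over positions 90–98, i.e. to GGCTGGCTC.
Its sequence written 5'→3' is the reverse complement: GAGCCAGCC.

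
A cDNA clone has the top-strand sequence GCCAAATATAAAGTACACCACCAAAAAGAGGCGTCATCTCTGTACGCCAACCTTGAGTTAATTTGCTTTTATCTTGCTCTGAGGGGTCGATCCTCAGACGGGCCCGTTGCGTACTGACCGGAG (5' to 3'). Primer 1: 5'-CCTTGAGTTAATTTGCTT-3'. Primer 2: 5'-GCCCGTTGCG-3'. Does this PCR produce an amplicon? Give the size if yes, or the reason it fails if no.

Primer 1 (CCTTGAGTTAATTTGCTT) matches the top strand at positions 51–68 (3' end points downstream).
Primer 2 (GCCCGTTGCG) also matches the top strand directly, at positions 102–111 — its reverse complement CGCAACGGGC is not present.
Both primers anneal to the bottom strand with 3' ends pointing the same way, so neither can prime synthesis back toward the other.

No product — both primers anneal to the same strand and extend in the same direction.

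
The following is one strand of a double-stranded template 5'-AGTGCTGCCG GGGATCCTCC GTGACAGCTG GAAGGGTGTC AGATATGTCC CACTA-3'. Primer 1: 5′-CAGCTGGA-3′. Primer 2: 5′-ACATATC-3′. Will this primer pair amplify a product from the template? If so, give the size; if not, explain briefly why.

Yes — a 24 bp product.

Primer 1 (CAGCTGGA) matches the top strand at positions 25–32; it acts as a forward primer.
Primer 2's reverse complement is GATATGT, matching the top strand at positions 42–48; it acts as a reverse primer.
The 3' ends face each other across positions 25–48, giving a 24 bp product.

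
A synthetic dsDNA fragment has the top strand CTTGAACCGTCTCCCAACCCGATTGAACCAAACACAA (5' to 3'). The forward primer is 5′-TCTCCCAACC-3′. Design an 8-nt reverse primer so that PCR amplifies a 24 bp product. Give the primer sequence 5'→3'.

The forward primer binds at positions 10–19, so a 24 bp product ends at position 10 + 24 − 1 = 33.
The reverse primer anneals to the top strand over positions 26–33, i.e. to AACCAAAC.
Its sequence written 5'→3' is the reverse complement: GTTTGGTT.

5'-GTTTGGTT-3'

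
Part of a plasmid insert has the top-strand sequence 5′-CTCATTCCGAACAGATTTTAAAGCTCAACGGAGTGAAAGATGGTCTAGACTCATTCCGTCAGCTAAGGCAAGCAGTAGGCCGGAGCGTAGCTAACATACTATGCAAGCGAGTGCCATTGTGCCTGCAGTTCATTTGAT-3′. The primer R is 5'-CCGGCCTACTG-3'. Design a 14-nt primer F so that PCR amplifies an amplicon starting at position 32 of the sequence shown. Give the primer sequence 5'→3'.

The reverse primer's reverse complement CAGTAGGCCGG matches the template at positions 73–83; the product starts at position 32.
The forward primer is identical to the top strand over positions 32–45: AGTGAAAGATGGTC.

5'-AGTGAAAGATGGTC-3'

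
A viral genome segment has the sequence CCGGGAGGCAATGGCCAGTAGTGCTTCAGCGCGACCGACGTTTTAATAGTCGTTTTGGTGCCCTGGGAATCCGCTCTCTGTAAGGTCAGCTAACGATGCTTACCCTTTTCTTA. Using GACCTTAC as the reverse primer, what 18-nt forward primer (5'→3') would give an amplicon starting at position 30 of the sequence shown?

The reverse primer's reverse complement GTAAGGTC matches the template at positions 80–87; the product starts at position 30.
The forward primer is identical to the top strand over positions 30–47: CGCGACCGACGTTTTAAT.

5'-CGCGACCGACGTTTTAAT-3'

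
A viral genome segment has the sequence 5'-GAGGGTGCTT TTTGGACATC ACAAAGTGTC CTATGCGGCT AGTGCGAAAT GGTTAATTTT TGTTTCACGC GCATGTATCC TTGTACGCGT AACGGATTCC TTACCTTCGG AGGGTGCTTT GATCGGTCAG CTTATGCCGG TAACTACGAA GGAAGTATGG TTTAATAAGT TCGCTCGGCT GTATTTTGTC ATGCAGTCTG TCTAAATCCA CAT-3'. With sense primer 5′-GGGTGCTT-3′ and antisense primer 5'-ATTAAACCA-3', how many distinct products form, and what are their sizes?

The forward primer GGGTGCTT matches the top strand at positions 3–10, 112–119.
The reverse primer's reverse complement is TGGTTTAAT, matching at positions 158–166.
Each forward site pairs with the reverse site to give a product ending at position 166: sizes 164, 55 bp.

Two products: 164 bp, 55 bp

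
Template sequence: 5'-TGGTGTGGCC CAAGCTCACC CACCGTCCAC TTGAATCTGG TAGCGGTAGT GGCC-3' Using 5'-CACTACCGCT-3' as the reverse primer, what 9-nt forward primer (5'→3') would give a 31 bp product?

5'-CACCGTCCA-3'

The reverse primer's reverse complement AGCGGTAGTG matches the template at positions 42–51, so the product ends at position 51.
A 31 bp product then starts at position 51 − 31 + 1 = 21.
The forward primer is identical to the top strand there: CACCGTCCA.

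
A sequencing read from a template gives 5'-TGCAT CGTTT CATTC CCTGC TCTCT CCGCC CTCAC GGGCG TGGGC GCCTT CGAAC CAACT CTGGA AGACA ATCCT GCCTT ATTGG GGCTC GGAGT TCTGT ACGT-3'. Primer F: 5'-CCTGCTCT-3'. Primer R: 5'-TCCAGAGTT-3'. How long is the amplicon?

50 bp

The forward primer matches the template at positions 16–23.
The reverse primer's reverse complement is AACTCTGGA, which matches the template at positions 57–65.
Amplicon spans positions 16–65: 50 bp.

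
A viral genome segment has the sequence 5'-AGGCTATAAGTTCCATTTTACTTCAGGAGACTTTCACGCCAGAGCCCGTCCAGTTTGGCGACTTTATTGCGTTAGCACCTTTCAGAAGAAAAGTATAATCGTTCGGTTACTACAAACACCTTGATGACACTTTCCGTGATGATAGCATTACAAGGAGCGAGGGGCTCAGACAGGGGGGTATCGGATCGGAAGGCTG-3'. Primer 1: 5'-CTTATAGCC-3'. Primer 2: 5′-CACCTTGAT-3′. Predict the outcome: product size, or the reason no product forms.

Primer 1 (CTTATAGCC) has reverse complement GGCTATAAG, which matches the top strand at positions 2–10; primer 1 anneals to the top strand there with its 3' end pointing upstream toward position 2.
Primer 2 (CACCTTGAT) matches the top strand directly at positions 117–125; it anneals to the bottom strand with its 3' end pointing downstream toward position 125.
The 3' ends diverge (primer 1 extends toward position 1, primer 2 toward position 196), so the primers never converge on a shared product.

No product — the primers' 3' ends point away from each other.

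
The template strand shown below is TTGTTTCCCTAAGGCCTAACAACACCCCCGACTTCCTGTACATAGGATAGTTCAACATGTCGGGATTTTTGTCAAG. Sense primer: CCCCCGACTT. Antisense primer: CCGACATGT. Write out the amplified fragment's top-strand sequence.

5'-CCCCCGACTTCCTGTACATAGGATAGTTCAACATGTCGG-3'

Scanning the template, CCCCCGACTT occurs at positions 25–34; this primer anneals to the bottom strand there with its 3' end pointing downstream.
Reverse complement of the reverse primer: ACATGTCGG. This occurs on the top strand at positions 55–63.
The product is the template from position 25 through 63 (39 bp).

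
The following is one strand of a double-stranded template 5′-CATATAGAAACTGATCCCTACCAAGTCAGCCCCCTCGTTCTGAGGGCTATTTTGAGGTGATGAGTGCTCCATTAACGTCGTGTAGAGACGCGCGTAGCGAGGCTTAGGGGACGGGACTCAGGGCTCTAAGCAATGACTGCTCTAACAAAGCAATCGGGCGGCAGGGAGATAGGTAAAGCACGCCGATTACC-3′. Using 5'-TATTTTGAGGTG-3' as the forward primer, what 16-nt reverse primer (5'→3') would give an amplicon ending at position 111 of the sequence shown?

5'-TCCCCTAAGCCTCGCT-3'

The forward primer binds at positions 48–59; the product's 3' end on the top strand is position 111.
The reverse primer anneals to the top strand over positions 96–111, i.e. to AGCGAGGCTTAGGGGA.
Its sequence written 5'→3' is the reverse complement: TCCCCTAAGCCTCGCT.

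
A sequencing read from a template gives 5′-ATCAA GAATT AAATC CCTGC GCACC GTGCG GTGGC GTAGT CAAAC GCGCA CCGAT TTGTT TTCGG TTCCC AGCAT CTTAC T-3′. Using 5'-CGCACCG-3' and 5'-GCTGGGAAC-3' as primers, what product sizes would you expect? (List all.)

The forward primer CGCACCG matches the top strand at positions 20–26, 47–53.
The reverse primer's reverse complement is GTTCCCAGC, matching at positions 65–73.
Each forward site pairs with the reverse site to give a product ending at position 73: sizes 54, 27 bp.

54 bp, 27 bp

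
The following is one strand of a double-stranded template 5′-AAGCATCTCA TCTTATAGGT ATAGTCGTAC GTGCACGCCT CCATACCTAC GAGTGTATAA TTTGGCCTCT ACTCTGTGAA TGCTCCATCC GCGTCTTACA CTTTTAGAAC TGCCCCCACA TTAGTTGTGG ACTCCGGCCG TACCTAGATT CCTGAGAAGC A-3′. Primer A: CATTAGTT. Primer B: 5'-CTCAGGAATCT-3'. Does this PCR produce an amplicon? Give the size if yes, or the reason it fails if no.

Primer A (CATTAGTT) matches the top strand at positions 119–126; it acts as a forward primer.
Primer B's reverse complement is AGATTCCTGAG, matching the top strand at positions 146–156; it acts as a reverse primer.
The 3' ends face each other across positions 119–156, giving a 38 bp product.

Yes — a 38 bp product.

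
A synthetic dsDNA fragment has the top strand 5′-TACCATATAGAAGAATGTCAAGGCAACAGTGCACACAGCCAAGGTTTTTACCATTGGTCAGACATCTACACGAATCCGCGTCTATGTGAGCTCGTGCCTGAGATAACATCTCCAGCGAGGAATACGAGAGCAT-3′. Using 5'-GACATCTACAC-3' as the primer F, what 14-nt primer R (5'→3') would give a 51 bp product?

The forward primer binds at positions 61–71, so a 51 bp product ends at position 61 + 51 − 1 = 111.
The reverse primer anneals to the top strand over positions 98–111, i.e. to CTGAGATAACATCT.
Its sequence written 5'→3' is the reverse complement: AGATGTTATCTCAG.

5'-AGATGTTATCTCAG-3'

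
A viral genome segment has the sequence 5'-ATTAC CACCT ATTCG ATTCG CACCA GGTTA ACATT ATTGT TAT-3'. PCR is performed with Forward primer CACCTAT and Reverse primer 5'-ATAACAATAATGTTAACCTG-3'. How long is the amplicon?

The forward primer matches the template at positions 6–12.
The reverse primer's reverse complement is CAGGTTAACATTATTGTTAT, which matches the template at positions 24–43.
The product runs from position 6 to position 43, so its length is 43 − 6 + 1 = 38 bp.

38 bp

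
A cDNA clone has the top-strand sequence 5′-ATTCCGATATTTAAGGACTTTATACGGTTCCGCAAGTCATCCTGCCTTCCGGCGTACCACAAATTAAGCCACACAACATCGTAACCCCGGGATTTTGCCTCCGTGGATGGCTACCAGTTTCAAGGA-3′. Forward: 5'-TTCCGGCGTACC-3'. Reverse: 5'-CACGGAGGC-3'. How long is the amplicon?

Scanning the template, TTCCGGCGTACC occurs at positions 47–58; this primer anneals to the bottom strand there with its 3' end pointing downstream.
The reverse primer's reverse complement is GCCTCCGTG, which matches the template at positions 97–105.
Amplicon spans positions 47–105: 59 bp.

59 bp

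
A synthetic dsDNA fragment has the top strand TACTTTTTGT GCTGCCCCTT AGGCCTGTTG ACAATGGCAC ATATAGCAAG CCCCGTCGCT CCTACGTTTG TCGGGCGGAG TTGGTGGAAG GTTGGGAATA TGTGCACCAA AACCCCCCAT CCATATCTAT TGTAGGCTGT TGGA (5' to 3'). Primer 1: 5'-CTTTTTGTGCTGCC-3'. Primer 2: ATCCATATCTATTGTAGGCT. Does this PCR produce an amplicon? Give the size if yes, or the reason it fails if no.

Primer 1 (CTTTTTGTGCTGCC) matches the top strand at positions 3–16 (3' end points downstream).
Primer 2 (ATCCATATCTATTGTAGGCT) also matches the top strand directly, at positions 119–138 — its reverse complement AGCCTACAATAGATATGGAT is not present.
Both primers anneal to the bottom strand with 3' ends pointing the same way, so neither can prime synthesis back toward the other.

No product — both primers anneal to the same strand and extend in the same direction.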